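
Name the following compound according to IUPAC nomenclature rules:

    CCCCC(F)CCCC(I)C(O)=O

6-fluoro-2-iododecanoic acid

The longest chain bearing the –COOH group is 10 carbons long (decane).
The highest-priority functional group is a carboxylic acid (terminal –COOH), so the name ends in -oic acid.
Number the chain so that the carboxylic acid carbon is C-1 by definition.
That gives a fluoro group at C-6; an iodo group at C-2.
Prefixes are listed alphabetically: fluoro, iodo.
Putting it together: 6-fluoro-2-iododecanoic acid.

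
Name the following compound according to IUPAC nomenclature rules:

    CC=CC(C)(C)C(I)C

Counting along the main chain through the multiple bond gives 6 carbons: the parent is hexane.
There is one C=C double bond, indicated by the ending -ene.
Number the chain so that numbering from this end puts the double bond at C-2 rather than C-4.
This places the double bond between C-2 and C-3; an iodo group at C-5; two methyl groups at C-4.
Prefixes are listed alphabetically: iodo, methyl.
Assembling the pieces gives 5-iodo-4,4-dimethylhex-2-ene.

5-iodo-4,4-dimethylhex-2-ene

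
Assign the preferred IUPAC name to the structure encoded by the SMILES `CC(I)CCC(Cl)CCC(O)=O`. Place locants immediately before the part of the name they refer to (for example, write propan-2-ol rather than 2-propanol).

4-chloro-7-iodooctanoic acid

The longest carbon chain that includes the –COOH group has 8 carbons, so the parent hydride is octane.
A carboxylic acid (terminal –COOH) is the principal characteristic group, giving the suffix -oic acid.
Choose the numbering such that the carboxylic acid carbon is C-1 by definition.
That gives a chloro group at C-4; an iodo group at C-7.
Substituent prefixes are cited in alphabetical order (multiplying prefixes like di-/tri- are ignored for ordering).
The name is 4-chloro-7-iodooctanoic acid.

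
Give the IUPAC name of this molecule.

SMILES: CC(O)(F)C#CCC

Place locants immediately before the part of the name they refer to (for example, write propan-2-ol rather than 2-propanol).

2-fluorohex-3-yn-2-ol

The longest carbon chain that includes the –OH group and the multiple bond has 6 carbons, so the parent hydride is hexane.
An alcohol (–OH) is the principal characteristic group, giving the suffix -ol.
There is one C≡C triple bond, indicated by the ending -yne.
Number the chain so that numbering from this end puts the hydroxyl group at C-2 rather than C-5.
With this numbering: the hydroxyl at C-2; the triple bond between C-3 and C-4; a fluoro group at C-2.
The name is 2-fluorohex-3-yn-2-ol.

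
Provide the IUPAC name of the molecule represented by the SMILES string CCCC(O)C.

pentan-2-ol

The longest carbon chain that includes the –OH group has 5 carbons, so the parent hydride is pentane.
An alcohol (–OH) is the principal characteristic group, giving the suffix -ol.
Number the chain so that numbering from this end puts the hydroxyl group at C-2 rather than C-4.
That gives the hydroxyl at C-2.
Assembling the pieces gives pentan-2-ol.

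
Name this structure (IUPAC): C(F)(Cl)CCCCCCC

The longest continuous carbon chain has 8 atoms, so the parent hydride is octane.
Choose the numbering such that the substituent locant set {1,1} is lower than {8,8} at the first point of difference.
That gives a chloro group at C-1; a fluoro group at C-1.
Prefixes are listed alphabetically: chloro, fluoro.
The name is 1-chloro-1-fluorooctane.

1-chloro-1-fluorooctane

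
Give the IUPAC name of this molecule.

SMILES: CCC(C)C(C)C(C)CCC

The longest continuous carbon chain has 8 atoms, so the parent hydride is octane.
Number the chain so that the substituent locant set {3,4,5} is lower than {4,5,6} at the first point of difference.
That gives methyl groups at C-3 and C-4 and C-5.
Putting it together: 3,4,5-trimethyloctane.

3,4,5-trimethyloctane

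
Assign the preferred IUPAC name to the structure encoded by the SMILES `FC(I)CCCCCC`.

The longest continuous carbon chain has 7 atoms, so the parent hydride is heptane.
The numbering direction is chosen so that the substituent locant set {1,1} is lower than {7,7} at the first point of difference.
This places a fluoro group at C-1; an iodo group at C-1.
Prefixes are listed alphabetically: fluoro, iodo.
Assembling the pieces gives 1-fluoro-1-iodoheptane.

1-fluoro-1-iodoheptane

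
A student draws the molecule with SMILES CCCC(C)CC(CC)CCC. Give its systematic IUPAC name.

4-ethyl-6-methylnonane

The longest continuous carbon chain has 9 atoms, so the parent hydride is nonane.
Choose the numbering such that the locant sets are identical either way, so the alphabetically earlier ethyl substituent takes the lower locant (4 rather than 6).
With this numbering: an ethyl group at C-4; a methyl group at C-6.
Substituent prefixes are cited in alphabetical order (multiplying prefixes like di-/tri- are ignored for ordering).
Putting it together: 4-ethyl-6-methylnonane.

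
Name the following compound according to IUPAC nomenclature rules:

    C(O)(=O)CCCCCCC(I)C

8-iodononanoic acid

Counting along the main chain through the –COOH group gives 9 carbons: the parent is nonane.
The highest-priority functional group is a carboxylic acid (terminal –COOH), so the name ends in -oic acid.
Number the chain so that the carboxylic acid carbon is C-1 by definition.
This places an iodo group at C-8.
The name is 8-iodononanoic acid.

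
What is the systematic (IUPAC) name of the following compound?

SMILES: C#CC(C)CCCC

The longest chain bearing the multiple bond is 7 carbons long (heptane).
There is one C≡C triple bond, indicated by the ending -yne.
The numbering direction is chosen so that numbering from this end puts the triple bond at C-1 rather than C-6.
This places the triple bond between C-1 and C-2; a methyl group at C-3.
Putting it together: 3-methylhept-1-yne.

3-methylhept-1-yne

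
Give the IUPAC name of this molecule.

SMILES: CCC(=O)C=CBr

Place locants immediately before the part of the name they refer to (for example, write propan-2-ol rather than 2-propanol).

1-bromopent-1-en-3-one

The longest chain bearing the carbonyl and the multiple bond is 5 carbons long (pentane).
A ketone (C=O on an internal carbon) is the principal characteristic group, giving the suffix -one.
There is one C=C double bond, indicated by the ending -ene.
The numbering direction is chosen so that numbering from this end puts the double bond at C-1 rather than C-4.
With this numbering: the carbonyl at C-3; the double bond between C-1 and C-2; a bromo group at C-1.
Assembling the pieces gives 1-bromopent-1-en-3-one.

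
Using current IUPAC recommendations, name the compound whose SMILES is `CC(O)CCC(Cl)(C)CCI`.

5-chloro-7-iodo-5-methylheptan-2-ol

Counting along the main chain through the –OH group gives 7 carbons: the parent is heptane.
The highest-priority functional group is an alcohol (–OH), so the name ends in -ol.
The numbering direction is chosen so that numbering from this end puts the hydroxyl group at C-2 rather than C-6.
That gives the hydroxyl at C-2; a chloro group at C-5; an iodo group at C-7; a methyl group at C-5.
Prefixes are listed alphabetically: chloro, iodo, methyl.
The name is 5-chloro-7-iodo-5-methylheptan-2-ol.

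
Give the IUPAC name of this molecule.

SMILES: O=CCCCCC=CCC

The longest carbon chain that includes the –CHO group and the multiple bond has 9 carbons, so the parent hydride is nonane.
The highest-priority functional group is an aldehyde (terminal –CHO), so the name ends in -al.
The chain contains a C=C double bond, so the unsaturation ending is -ene.
Choose the numbering such that the aldehyde carbon is C-1 by definition.
With this numbering: the double bond between C-6 and C-7.
The name is non-6-enal.

non-6-enal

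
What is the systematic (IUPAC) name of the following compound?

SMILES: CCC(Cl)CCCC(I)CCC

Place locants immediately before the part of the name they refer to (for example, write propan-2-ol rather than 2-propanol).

The longest carbon chain is 10 atoms: the parent is decane.
Choose the numbering such that the substituent locant set {3,7} is lower than {4,8} at the first point of difference.
That gives a chloro group at C-3; an iodo group at C-7.
Prefixes are listed alphabetically: chloro, iodo.
Assembling the pieces gives 3-chloro-7-iododecane.

3-chloro-7-iododecane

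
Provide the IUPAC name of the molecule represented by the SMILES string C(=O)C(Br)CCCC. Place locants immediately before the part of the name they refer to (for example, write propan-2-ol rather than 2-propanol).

2-bromohexanal

Counting along the main chain through the –CHO group gives 6 carbons: the parent is hexane.
The principal characteristic group is an aldehyde (terminal –CHO), named with the suffix -al.
The numbering direction is chosen so that the aldehyde carbon is C-1 by definition.
That gives a bromo group at C-2.
The name is 2-bromohexanal.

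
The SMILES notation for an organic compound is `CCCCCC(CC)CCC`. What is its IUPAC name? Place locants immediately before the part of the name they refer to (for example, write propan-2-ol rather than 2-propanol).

The longest continuous carbon chain has 9 atoms, so the parent hydride is nonane.
The numbering direction is chosen so that the substituent locant set {4} is lower than {6} at the first point of difference.
This places an ethyl group at C-4.
The name is 4-ethylnonane.

4-ethylnonane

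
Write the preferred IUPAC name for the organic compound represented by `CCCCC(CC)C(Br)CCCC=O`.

5-bromo-6-ethyldecanal

The longest chain bearing the –CHO group is 10 carbons long (decane).
The highest-priority functional group is an aldehyde (terminal –CHO), so the name ends in -al.
Number the chain so that the aldehyde carbon is C-1 by definition.
With this numbering: a bromo group at C-5; an ethyl group at C-6.
Substituent prefixes are cited in alphabetical order (multiplying prefixes like di-/tri- are ignored for ordering).
Putting it together: 5-bromo-6-ethyldecanal.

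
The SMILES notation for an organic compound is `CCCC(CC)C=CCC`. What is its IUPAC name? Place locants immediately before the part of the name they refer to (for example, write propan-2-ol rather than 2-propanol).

The longest carbon chain that includes the multiple bond has 8 carbons, so the parent hydride is octane.
A C=C double bond in the chain gives the infix -ene-.
Number the chain so that numbering from this end puts the double bond at C-3 rather than C-5.
This places the double bond between C-3 and C-4; an ethyl group at C-5.
Putting it together: 5-ethyloct-3-ene.

5-ethyloct-3-ene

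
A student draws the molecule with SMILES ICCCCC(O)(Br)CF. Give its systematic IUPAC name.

2-bromo-1-fluoro-6-iodohexan-2-ol

Counting along the main chain through the –OH group gives 6 carbons: the parent is hexane.
The principal characteristic group is an alcohol (–OH), named with the suffix -ol.
The numbering direction is chosen so that numbering from this end puts the hydroxyl group at C-2 rather than C-5.
With this numbering: the hydroxyl at C-2; a bromo group at C-2; a fluoro group at C-1; an iodo group at C-6.
Prefixes are listed alphabetically: bromo, fluoro, iodo.
The name is 2-bromo-1-fluoro-6-iodohexan-2-ol.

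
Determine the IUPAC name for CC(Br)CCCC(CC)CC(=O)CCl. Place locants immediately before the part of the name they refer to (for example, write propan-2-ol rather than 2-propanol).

8-bromo-1-chloro-4-ethylnonan-2-one

Counting along the main chain through the carbonyl gives 9 carbons: the parent is nonane.
A ketone (C=O on an internal carbon) is the principal characteristic group, giving the suffix -one.
Number the chain so that numbering from this end puts the carbonyl group at C-2 rather than C-8.
That gives the carbonyl at C-2; a bromo group at C-8; a chloro group at C-1; an ethyl group at C-4.
The substituents are ordered alphabetically, ignoring any di-/tri- multipliers.
The name is 8-bromo-1-chloro-4-ethylnonan-2-one.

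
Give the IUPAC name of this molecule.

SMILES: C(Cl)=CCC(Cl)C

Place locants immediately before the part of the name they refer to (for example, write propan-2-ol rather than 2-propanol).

1,4-dichloropent-1-ene

The longest carbon chain that includes the multiple bond has 5 carbons, so the parent hydride is pentane.
The chain contains a C=C double bond, so the unsaturation ending is -ene.
Choose the numbering such that numbering from this end puts the double bond at C-1 rather than C-4.
This places the double bond between C-1 and C-2; chloro groups at C-1 and C-4.
The name is 1,4-dichloropent-1-ene.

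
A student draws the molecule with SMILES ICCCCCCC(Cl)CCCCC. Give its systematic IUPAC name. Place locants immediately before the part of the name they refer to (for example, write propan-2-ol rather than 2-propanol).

7-chloro-1-iodododecane

The parent chain contains 12 carbons (dodecane).
The numbering direction is chosen so that the substituent locant set {1,7} is lower than {6,12} at the first point of difference.
With this numbering: a chloro group at C-7; an iodo group at C-1.
Substituent prefixes are cited in alphabetical order (multiplying prefixes like di-/tri- are ignored for ordering).
The name is 7-chloro-1-iodododecane.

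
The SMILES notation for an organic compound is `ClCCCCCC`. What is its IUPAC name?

The longest carbon chain is 6 atoms: the parent is hexane.
The numbering direction is chosen so that the substituent locant set {1} is lower than {6} at the first point of difference.
This places a chloro group at C-1.
Putting it together: 1-chlorohexane.

1-chlorohexane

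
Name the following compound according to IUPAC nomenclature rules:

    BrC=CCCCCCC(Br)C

1,8-dibromonon-1-ene

The longest chain bearing the multiple bond is 9 carbons long (nonane).
A C=C double bond in the chain gives the infix -ene-.
Number the chain so that numbering from this end puts the double bond at C-1 rather than C-8.
With this numbering: the double bond between C-1 and C-2; bromo groups at C-1 and C-8.
The name is 1,8-dibromonon-1-ene.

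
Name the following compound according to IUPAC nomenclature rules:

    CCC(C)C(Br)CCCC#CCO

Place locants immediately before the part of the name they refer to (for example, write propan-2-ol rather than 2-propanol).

The longest carbon chain that includes the –OH group and the multiple bond has 10 carbons, so the parent hydride is decane.
An alcohol (–OH) is the principal characteristic group, giving the suffix -ol.
A C≡C triple bond in the chain gives the infix -yne-.
The numbering direction is chosen so that numbering from this end puts the hydroxyl group at C-1 rather than C-10.
This places the hydroxyl at C-1; the triple bond between C-2 and C-3; a bromo group at C-7; a methyl group at C-8.
Substituent prefixes are cited in alphabetical order (multiplying prefixes like di-/tri- are ignored for ordering).
The name is 7-bromo-8-methyldec-2-yn-1-ol.

7-bromo-8-methyldec-2-yn-1-ol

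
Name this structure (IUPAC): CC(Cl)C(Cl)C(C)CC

The longest continuous carbon chain has 6 atoms, so the parent hydride is hexane.
Number the chain so that the substituent locant set {2,3,4} is lower than {3,4,5} at the first point of difference.
With this numbering: chloro groups at C-2 and C-3; a methyl group at C-4.
The substituents are ordered alphabetically, ignoring any di-/tri- multipliers.
Putting it together: 2,3-dichloro-4-methylhexane.

2,3-dichloro-4-methylhexane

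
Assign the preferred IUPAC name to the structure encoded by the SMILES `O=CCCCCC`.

hexanal

Counting along the main chain through the –CHO group gives 6 carbons: the parent is hexane.
An aldehyde (terminal –CHO) is the principal characteristic group, giving the suffix -al.
The numbering direction is chosen so that the aldehyde carbon is C-1 by definition.
The name is hexanal.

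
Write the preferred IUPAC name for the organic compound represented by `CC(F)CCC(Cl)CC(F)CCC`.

5-chloro-2,7-difluorodecane

The longest carbon chain is 10 atoms: the parent is decane.
Choose the numbering such that the substituent locant set {2,5,7} is lower than {4,6,9} at the first point of difference.
That gives a chloro group at C-5; fluoro groups at C-2 and C-7.
Substituent prefixes are cited in alphabetical order (multiplying prefixes like di-/tri- are ignored for ordering).
Assembling the pieces gives 5-chloro-2,7-difluorodecane.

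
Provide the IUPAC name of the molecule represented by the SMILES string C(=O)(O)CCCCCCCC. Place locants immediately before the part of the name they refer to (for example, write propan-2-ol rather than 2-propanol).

The longest chain bearing the –COOH group is 9 carbons long (nonane).
The highest-priority functional group is a carboxylic acid (terminal –COOH), so the name ends in -oic acid.
Number the chain so that the carboxylic acid carbon is C-1 by definition.
Assembling the pieces gives nonanoic acid.

nonanoic acid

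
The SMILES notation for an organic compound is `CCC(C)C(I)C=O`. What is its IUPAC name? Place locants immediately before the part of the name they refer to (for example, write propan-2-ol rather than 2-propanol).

2-iodo-3-methylpentanal

Counting along the main chain through the –CHO group gives 5 carbons: the parent is pentane.
The highest-priority functional group is an aldehyde (terminal –CHO), so the name ends in -al.
Choose the numbering such that the aldehyde carbon is C-1 by definition.
This places an iodo group at C-2; a methyl group at C-3.
Substituent prefixes are cited in alphabetical order (multiplying prefixes like di-/tri- are ignored for ordering).
Putting it together: 2-iodo-3-methylpentanal.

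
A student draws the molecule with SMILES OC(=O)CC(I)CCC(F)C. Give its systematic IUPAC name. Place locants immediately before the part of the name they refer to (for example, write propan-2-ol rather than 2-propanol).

6-fluoro-3-iodoheptanoic acid

Counting along the main chain through the –COOH group gives 7 carbons: the parent is heptane.
The principal characteristic group is a carboxylic acid (terminal –COOH), named with the suffix -oic acid.
Choose the numbering such that the carboxylic acid carbon is C-1 by definition.
This places a fluoro group at C-6; an iodo group at C-3.
Prefixes are listed alphabetically: fluoro, iodo.
Putting it together: 6-fluoro-3-iodoheptanoic acid.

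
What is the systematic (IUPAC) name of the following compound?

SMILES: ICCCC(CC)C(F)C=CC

5-ethyl-4-fluoro-8-iodooct-2-ene

The longest chain bearing the multiple bond is 8 carbons long (octane).
A C=C double bond in the chain gives the infix -ene-.
Number the chain so that numbering from this end puts the double bond at C-2 rather than C-6.
That gives the double bond between C-2 and C-3; an ethyl group at C-5; a fluoro group at C-4; an iodo group at C-8.
The substituents are ordered alphabetically, ignoring any di-/tri- multipliers.
The name is 5-ethyl-4-fluoro-8-iodooct-2-ene.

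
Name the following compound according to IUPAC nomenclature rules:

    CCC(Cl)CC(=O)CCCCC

Counting along the main chain through the carbonyl gives 10 carbons: the parent is decane.
The principal characteristic group is a ketone (C=O on an internal carbon), named with the suffix -one.
Number the chain so that numbering from this end puts the carbonyl group at C-5 rather than C-6.
With this numbering: the carbonyl at C-5; a chloro group at C-3.
The name is 3-chlorodecan-5-one.

3-chlorodecan-5-one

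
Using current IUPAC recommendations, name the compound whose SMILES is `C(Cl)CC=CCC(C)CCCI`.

1-chloro-9-iodo-6-methylnon-3-ene

The longest chain bearing the multiple bond is 9 carbons long (nonane).
A C=C double bond in the chain gives the infix -ene-.
Choose the numbering such that numbering from this end puts the double bond at C-3 rather than C-6.
That gives the double bond between C-3 and C-4; a chloro group at C-1; an iodo group at C-9; a methyl group at C-6.
Prefixes are listed alphabetically: chloro, iodo, methyl.
Assembling the pieces gives 1-chloro-9-iodo-6-methylnon-3-ene.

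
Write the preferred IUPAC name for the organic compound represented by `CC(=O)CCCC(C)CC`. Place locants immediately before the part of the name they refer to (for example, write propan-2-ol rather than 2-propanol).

6-methyloctan-2-one

The longest carbon chain that includes the carbonyl has 8 carbons, so the parent hydride is octane.
A ketone (C=O on an internal carbon) is the principal characteristic group, giving the suffix -one.
Choose the numbering such that numbering from this end puts the carbonyl group at C-2 rather than C-7.
This places the carbonyl at C-2; a methyl group at C-6.
Putting it together: 6-methyloctan-2-one.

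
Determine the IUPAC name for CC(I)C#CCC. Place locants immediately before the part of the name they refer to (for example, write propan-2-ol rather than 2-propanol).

2-iodohex-3-yne

Counting along the main chain through the multiple bond gives 6 carbons: the parent is hexane.
A C≡C triple bond in the chain gives the infix -yne-.
The numbering direction is chosen so that the substituent locant set {2} is lower than {5} at the first point of difference.
This places the triple bond between C-3 and C-4; an iodo group at C-2.
The name is 2-iodohex-3-yne.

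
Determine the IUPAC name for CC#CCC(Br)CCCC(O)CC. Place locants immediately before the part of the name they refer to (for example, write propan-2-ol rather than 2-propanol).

7-bromoundec-9-yn-3-ol

The longest carbon chain that includes the –OH group and the multiple bond has 11 carbons, so the parent hydride is undecane.
The highest-priority functional group is an alcohol (–OH), so the name ends in -ol.
A C≡C triple bond in the chain gives the infix -yne-.
The numbering direction is chosen so that numbering from this end puts the hydroxyl group at C-3 rather than C-9.
With this numbering: the hydroxyl at C-3; the triple bond between C-9 and C-10; a bromo group at C-7.
The name is 7-bromoundec-9-yn-3-ol.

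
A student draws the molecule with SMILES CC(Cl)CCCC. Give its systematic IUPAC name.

2-chlorohexane

The parent chain contains 6 carbons (hexane).
Choose the numbering such that the substituent locant set {2} is lower than {5} at the first point of difference.
This places a chloro group at C-2.
Putting it together: 2-chlorohexane.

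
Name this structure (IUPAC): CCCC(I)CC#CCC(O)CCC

The longest carbon chain that includes the –OH group and the multiple bond has 12 carbons, so the parent hydride is dodecane.
The principal characteristic group is an alcohol (–OH), named with the suffix -ol.
The chain contains a C≡C triple bond, so the unsaturation ending is -yne.
The numbering direction is chosen so that numbering from this end puts the hydroxyl group at C-4 rather than C-9.
This places the hydroxyl at C-4; the triple bond between C-6 and C-7; an iodo group at C-9.
The name is 9-iodododec-6-yn-4-ol.

9-iodododec-6-yn-4-ol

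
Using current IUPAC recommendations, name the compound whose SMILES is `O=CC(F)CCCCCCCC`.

2-fluorodecanal

The longest carbon chain that includes the –CHO group has 10 carbons, so the parent hydride is decane.
The highest-priority functional group is an aldehyde (terminal –CHO), so the name ends in -al.
Choose the numbering such that the aldehyde carbon is C-1 by definition.
That gives a fluoro group at C-2.
The name is 2-fluorodecanal.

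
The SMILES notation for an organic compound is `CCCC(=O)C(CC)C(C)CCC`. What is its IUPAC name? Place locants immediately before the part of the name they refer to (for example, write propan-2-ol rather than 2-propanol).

The longest chain bearing the carbonyl is 9 carbons long (nonane).
A ketone (C=O on an internal carbon) is the principal characteristic group, giving the suffix -one.
Number the chain so that numbering from this end puts the carbonyl group at C-4 rather than C-6.
This places the carbonyl at C-4; an ethyl group at C-5; a methyl group at C-6.
Substituent prefixes are cited in alphabetical order (multiplying prefixes like di-/tri- are ignored for ordering).
The name is 5-ethyl-6-methylnonan-4-one.

5-ethyl-6-methylnonan-4-one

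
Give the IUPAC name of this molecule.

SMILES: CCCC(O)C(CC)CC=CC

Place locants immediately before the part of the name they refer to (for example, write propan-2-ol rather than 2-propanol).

5-ethylnon-7-en-4-ol

The longest chain bearing the –OH group and the multiple bond is 9 carbons long (nonane).
An alcohol (–OH) is the principal characteristic group, giving the suffix -ol.
The chain contains a C=C double bond, so the unsaturation ending is -ene.
Choose the numbering such that numbering from this end puts the hydroxyl group at C-4 rather than C-6.
With this numbering: the hydroxyl at C-4; the double bond between C-7 and C-8; an ethyl group at C-5.
Putting it together: 5-ethylnon-7-en-4-ol.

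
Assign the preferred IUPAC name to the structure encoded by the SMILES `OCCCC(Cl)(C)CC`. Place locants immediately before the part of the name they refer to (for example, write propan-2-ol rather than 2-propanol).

The longest chain bearing the –OH group is 6 carbons long (hexane).
The principal characteristic group is an alcohol (–OH), named with the suffix -ol.
The numbering direction is chosen so that numbering from this end puts the hydroxyl group at C-1 rather than C-6.
That gives the hydroxyl at C-1; a chloro group at C-4; a methyl group at C-4.
Prefixes are listed alphabetically: chloro, methyl.
Assembling the pieces gives 4-chloro-4-methylhexan-1-ol.

4-chloro-4-methylhexan-1-ol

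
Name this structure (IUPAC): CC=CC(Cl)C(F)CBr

6-bromo-4-chloro-5-fluorohex-2-ene

The longest chain bearing the multiple bond is 6 carbons long (hexane).
A C=C double bond in the chain gives the infix -ene-.
The numbering direction is chosen so that numbering from this end puts the double bond at C-2 rather than C-4.
That gives the double bond between C-2 and C-3; a bromo group at C-6; a chloro group at C-4; a fluoro group at C-5.
The substituents are ordered alphabetically, ignoring any di-/tri- multipliers.
Assembling the pieces gives 6-bromo-4-chloro-5-fluorohex-2-ene.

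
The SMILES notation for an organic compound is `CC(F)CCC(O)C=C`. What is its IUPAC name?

6-fluorohept-1-en-3-ol

The longest chain bearing the –OH group and the multiple bond is 7 carbons long (heptane).
The principal characteristic group is an alcohol (–OH), named with the suffix -ol.
The chain contains a C=C double bond, so the unsaturation ending is -ene.
The numbering direction is chosen so that numbering from this end puts the hydroxyl group at C-3 rather than C-5.
This places the hydroxyl at C-3; the double bond between C-1 and C-2; a fluoro group at C-6.
Assembling the pieces gives 6-fluorohept-1-en-3-ol.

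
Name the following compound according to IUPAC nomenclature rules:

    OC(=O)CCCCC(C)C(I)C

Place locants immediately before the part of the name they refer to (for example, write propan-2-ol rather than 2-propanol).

7-iodo-6-methyloctanoic acid

Counting along the main chain through the –COOH group gives 8 carbons: the parent is octane.
The principal characteristic group is a carboxylic acid (terminal –COOH), named with the suffix -oic acid.
The numbering direction is chosen so that the carboxylic acid carbon is C-1 by definition.
With this numbering: an iodo group at C-7; a methyl group at C-6.
Substituent prefixes are cited in alphabetical order (multiplying prefixes like di-/tri- are ignored for ordering).
Assembling the pieces gives 7-iodo-6-methyloctanoic acid.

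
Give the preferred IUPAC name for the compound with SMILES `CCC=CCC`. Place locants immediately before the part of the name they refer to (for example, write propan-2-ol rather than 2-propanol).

hex-3-ene

Counting along the main chain through the multiple bond gives 6 carbons: the parent is hexane.
There is one C=C double bond, indicated by the ending -ene.
Numbering from either end gives identical locants here.
That gives the double bond between C-3 and C-4.
Putting it together: hex-3-ene.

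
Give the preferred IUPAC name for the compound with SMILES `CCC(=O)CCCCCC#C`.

The longest carbon chain that includes the carbonyl and the multiple bond has 10 carbons, so the parent hydride is decane.
A ketone (C=O on an internal carbon) is the principal characteristic group, giving the suffix -one.
There is one C≡C triple bond, indicated by the ending -yne.
Choose the numbering such that numbering from this end puts the carbonyl group at C-3 rather than C-8.
With this numbering: the carbonyl at C-3; the triple bond between C-9 and C-10.
The name is dec-9-yn-3-one.

dec-9-yn-3-one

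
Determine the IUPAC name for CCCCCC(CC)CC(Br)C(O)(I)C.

3-bromo-5-ethyl-2-iododecan-2-ol

The longest chain bearing the –OH group is 10 carbons long (decane).
The highest-priority functional group is an alcohol (–OH), so the name ends in -ol.
The numbering direction is chosen so that numbering from this end puts the hydroxyl group at C-2 rather than C-9.
With this numbering: the hydroxyl at C-2; a bromo group at C-3; an ethyl group at C-5; an iodo group at C-2.
The substituents are ordered alphabetically, ignoring any di-/tri- multipliers.
The name is 3-bromo-5-ethyl-2-iododecan-2-ol.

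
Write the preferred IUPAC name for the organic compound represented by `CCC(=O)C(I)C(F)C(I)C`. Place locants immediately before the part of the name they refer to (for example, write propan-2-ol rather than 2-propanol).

5-fluoro-4,6-diiodoheptan-3-one

The longest carbon chain that includes the carbonyl has 7 carbons, so the parent hydride is heptane.
The highest-priority functional group is a ketone (C=O on an internal carbon), so the name ends in -one.
Choose the numbering such that numbering from this end puts the carbonyl group at C-3 rather than C-5.
This places the carbonyl at C-3; a fluoro group at C-5; iodo groups at C-4 and C-6.
Prefixes are listed alphabetically: fluoro, iodo.
Putting it together: 5-fluoro-4,6-diiodoheptan-3-one.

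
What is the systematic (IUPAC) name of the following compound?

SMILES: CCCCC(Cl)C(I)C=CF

The longest chain bearing the multiple bond is 8 carbons long (octane).
The chain contains a C=C double bond, so the unsaturation ending is -ene.
Choose the numbering such that numbering from this end puts the double bond at C-1 rather than C-7.
This places the double bond between C-1 and C-2; a chloro group at C-4; a fluoro group at C-1; an iodo group at C-3.
The substituents are ordered alphabetically, ignoring any di-/tri- multipliers.
Assembling the pieces gives 4-chloro-1-fluoro-3-iodooct-1-ene.

4-chloro-1-fluoro-3-iodooct-1-ene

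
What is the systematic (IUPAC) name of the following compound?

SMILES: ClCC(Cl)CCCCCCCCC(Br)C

The longest carbon chain is 12 atoms: the parent is dodecane.
Number the chain so that the substituent locant set {1,2,11} is lower than {2,11,12} at the first point of difference.
With this numbering: a bromo group at C-11; chloro groups at C-1 and C-2.
The substituents are ordered alphabetically, ignoring any di-/tri- multipliers.
Putting it together: 11-bromo-1,2-dichlorododecane.

11-bromo-1,2-dichlorododecane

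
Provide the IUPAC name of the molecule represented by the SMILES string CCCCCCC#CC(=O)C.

The longest chain bearing the carbonyl and the multiple bond is 10 carbons long (decane).
The highest-priority functional group is a ketone (C=O on an internal carbon), so the name ends in -one.
The chain contains a C≡C triple bond, so the unsaturation ending is -yne.
Choose the numbering such that numbering from this end puts the carbonyl group at C-2 rather than C-9.
This places the carbonyl at C-2; the triple bond between C-3 and C-4.
Assembling the pieces gives dec-3-yn-2-one.

dec-3-yn-2-one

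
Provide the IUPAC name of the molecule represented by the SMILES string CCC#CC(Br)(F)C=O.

The longest chain bearing the –CHO group and the multiple bond is 6 carbons long (hexane).
The principal characteristic group is an aldehyde (terminal –CHO), named with the suffix -al.
The chain contains a C≡C triple bond, so the unsaturation ending is -yne.
Number the chain so that the aldehyde carbon is C-1 by definition.
This places the triple bond between C-3 and C-4; a bromo group at C-2; a fluoro group at C-2.
Prefixes are listed alphabetically: bromo, fluoro.
The name is 2-bromo-2-fluorohex-3-ynal.

2-bromo-2-fluorohex-3-ynal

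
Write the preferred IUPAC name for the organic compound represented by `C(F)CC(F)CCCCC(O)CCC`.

The longest carbon chain that includes the –OH group has 11 carbons, so the parent hydride is undecane.
An alcohol (–OH) is the principal characteristic group, giving the suffix -ol.
Choose the numbering such that numbering from this end puts the hydroxyl group at C-4 rather than C-8.
That gives the hydroxyl at C-4; fluoro groups at C-9 and C-11.
Putting it together: 9,11-difluoroundecan-4-ol.

9,11-difluoroundecan-4-ol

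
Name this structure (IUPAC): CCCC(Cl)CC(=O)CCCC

The longest chain bearing the carbonyl is 10 carbons long (decane).
A ketone (C=O on an internal carbon) is the principal characteristic group, giving the suffix -one.
Choose the numbering such that numbering from this end puts the carbonyl group at C-5 rather than C-6.
That gives the carbonyl at C-5; a chloro group at C-7.
Putting it together: 7-chlorodecan-5-one.

7-chlorodecan-5-one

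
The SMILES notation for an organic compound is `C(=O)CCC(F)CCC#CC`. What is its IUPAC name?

4-fluoronon-7-ynal

Counting along the main chain through the –CHO group and the multiple bond gives 9 carbons: the parent is nonane.
The principal characteristic group is an aldehyde (terminal –CHO), named with the suffix -al.
A C≡C triple bond in the chain gives the infix -yne-.
Choose the numbering such that the aldehyde carbon is C-1 by definition.
This places the triple bond between C-7 and C-8; a fluoro group at C-4.
Putting it together: 4-fluoronon-7-ynal.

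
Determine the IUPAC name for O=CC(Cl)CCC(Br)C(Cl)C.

The longest chain bearing the –CHO group is 7 carbons long (heptane).
An aldehyde (terminal –CHO) is the principal characteristic group, giving the suffix -al.
Choose the numbering such that the aldehyde carbon is C-1 by definition.
With this numbering: a bromo group at C-5; chloro groups at C-2 and C-6.
The substituents are ordered alphabetically, ignoring any di-/tri- multipliers.
Assembling the pieces gives 5-bromo-2,6-dichloroheptanal.

5-bromo-2,6-dichloroheptanal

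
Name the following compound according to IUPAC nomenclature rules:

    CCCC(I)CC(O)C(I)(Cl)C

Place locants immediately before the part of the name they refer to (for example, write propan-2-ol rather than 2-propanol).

The longest chain bearing the –OH group is 8 carbons long (octane).
An alcohol (–OH) is the principal characteristic group, giving the suffix -ol.
Choose the numbering such that numbering from this end puts the hydroxyl group at C-3 rather than C-6.
That gives the hydroxyl at C-3; a chloro group at C-2; iodo groups at C-2 and C-5.
Substituent prefixes are cited in alphabetical order (multiplying prefixes like di-/tri- are ignored for ordering).
Putting it together: 2-chloro-2,5-diiodooctan-3-ol.

2-chloro-2,5-diiodooctan-3-ol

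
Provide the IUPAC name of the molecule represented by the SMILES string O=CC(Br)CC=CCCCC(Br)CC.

2,9-dibromoundec-4-enal

The longest carbon chain that includes the –CHO group and the multiple bond has 11 carbons, so the parent hydride is undecane.
The principal characteristic group is an aldehyde (terminal –CHO), named with the suffix -al.
There is one C=C double bond, indicated by the ending -ene.
Choose the numbering such that the aldehyde carbon is C-1 by definition.
This places the double bond between C-4 and C-5; bromo groups at C-2 and C-9.
Assembling the pieces gives 2,9-dibromoundec-4-enal.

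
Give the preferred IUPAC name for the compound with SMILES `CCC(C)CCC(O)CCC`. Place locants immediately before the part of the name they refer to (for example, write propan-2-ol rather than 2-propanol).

7-methylnonan-4-ol

The longest chain bearing the –OH group is 9 carbons long (nonane).
The principal characteristic group is an alcohol (–OH), named with the suffix -ol.
Choose the numbering such that numbering from this end puts the hydroxyl group at C-4 rather than C-6.
This places the hydroxyl at C-4; a methyl group at C-7.
Assembling the pieces gives 7-methylnonan-4-ol.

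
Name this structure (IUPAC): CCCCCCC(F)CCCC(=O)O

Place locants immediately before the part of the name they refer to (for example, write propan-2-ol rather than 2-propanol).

5-fluoroundecanoic acid

Counting along the main chain through the –COOH group gives 11 carbons: the parent is undecane.
The principal characteristic group is a carboxylic acid (terminal –COOH), named with the suffix -oic acid.
The numbering direction is chosen so that the carboxylic acid carbon is C-1 by definition.
With this numbering: a fluoro group at C-5.
Putting it together: 5-fluoroundecanoic acid.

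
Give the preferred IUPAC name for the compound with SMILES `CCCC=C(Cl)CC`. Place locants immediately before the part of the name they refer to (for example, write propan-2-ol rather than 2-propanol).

3-chlorohept-3-ene

The longest chain bearing the multiple bond is 7 carbons long (heptane).
The chain contains a C=C double bond, so the unsaturation ending is -ene.
Choose the numbering such that numbering from this end puts the double bond at C-3 rather than C-4.
With this numbering: the double bond between C-3 and C-4; a chloro group at C-3.
Putting it together: 3-chlorohept-3-ene.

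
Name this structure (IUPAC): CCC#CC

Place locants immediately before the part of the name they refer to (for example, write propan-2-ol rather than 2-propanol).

The longest chain bearing the multiple bond is 5 carbons long (pentane).
There is one C≡C triple bond, indicated by the ending -yne.
The numbering direction is chosen so that numbering from this end puts the triple bond at C-2 rather than C-3.
With this numbering: the triple bond between C-2 and C-3.
Assembling the pieces gives pent-2-yne.

pent-2-yne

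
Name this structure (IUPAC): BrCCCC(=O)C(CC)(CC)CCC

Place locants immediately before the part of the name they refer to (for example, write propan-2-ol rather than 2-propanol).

The longest chain bearing the carbonyl is 8 carbons long (octane).
A ketone (C=O on an internal carbon) is the principal characteristic group, giving the suffix -one.
Choose the numbering such that numbering from this end puts the carbonyl group at C-4 rather than C-5.
That gives the carbonyl at C-4; a bromo group at C-1; two ethyl groups at C-5.
The substituents are ordered alphabetically, ignoring any di-/tri- multipliers.
Assembling the pieces gives 1-bromo-5,5-diethyloctan-4-one.

1-bromo-5,5-diethyloctan-4-one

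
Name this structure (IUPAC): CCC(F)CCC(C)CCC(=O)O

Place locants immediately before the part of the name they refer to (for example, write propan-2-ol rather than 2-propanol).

The longest carbon chain that includes the –COOH group has 9 carbons, so the parent hydride is nonane.
The highest-priority functional group is a carboxylic acid (terminal –COOH), so the name ends in -oic acid.
Number the chain so that the carboxylic acid carbon is C-1 by definition.
That gives a fluoro group at C-7; a methyl group at C-4.
Prefixes are listed alphabetically: fluoro, methyl.
The name is 7-fluoro-4-methylnonanoic acid.

7-fluoro-4-methylnonanoic acid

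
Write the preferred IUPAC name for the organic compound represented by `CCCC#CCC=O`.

The longest chain bearing the –CHO group and the multiple bond is 7 carbons long (heptane).
An aldehyde (terminal –CHO) is the principal characteristic group, giving the suffix -al.
A C≡C triple bond in the chain gives the infix -yne-.
The numbering direction is chosen so that the aldehyde carbon is C-1 by definition.
This places the triple bond between C-3 and C-4.
Assembling the pieces gives hept-3-ynal.

hept-3-ynal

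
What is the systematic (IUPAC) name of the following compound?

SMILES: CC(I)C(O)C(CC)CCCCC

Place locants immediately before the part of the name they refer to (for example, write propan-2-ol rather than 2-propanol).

Counting along the main chain through the –OH group gives 9 carbons: the parent is nonane.
An alcohol (–OH) is the principal characteristic group, giving the suffix -ol.
Choose the numbering such that numbering from this end puts the hydroxyl group at C-3 rather than C-7.
This places the hydroxyl at C-3; an ethyl group at C-4; an iodo group at C-2.
Prefixes are listed alphabetically: ethyl, iodo.
The name is 4-ethyl-2-iodononan-3-ol.

4-ethyl-2-iodononan-3-ol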